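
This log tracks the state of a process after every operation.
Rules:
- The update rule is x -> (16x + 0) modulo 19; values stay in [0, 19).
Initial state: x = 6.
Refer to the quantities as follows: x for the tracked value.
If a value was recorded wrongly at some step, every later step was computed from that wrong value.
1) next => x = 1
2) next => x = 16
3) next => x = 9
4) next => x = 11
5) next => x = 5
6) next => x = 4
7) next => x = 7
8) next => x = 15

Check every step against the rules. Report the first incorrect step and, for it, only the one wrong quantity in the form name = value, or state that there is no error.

step 8, x = 17

1. x = (16*6 + 0) mod 19 = 1 (in agreement)
2. x = (16*1 + 0) mod 19 = 16 (verified)
3. x = (16*16 + 0) mod 19 = 9 (no discrepancy)
4. x = (16*9 + 0) mod 19 = 11 (matches)
5. x = (16*11 + 0) mod 19 = 5 (verified)
6. x = (16*5 + 0) mod 19 = 4 (consistent with the log)
7. x = (16*4 + 0) mod 19 = 7 (consistent with the log)
8. x = (16*7 + 0) mod 19 = 17 (not what was recorded)
Step 8 is the first one off; corrected, x = 17.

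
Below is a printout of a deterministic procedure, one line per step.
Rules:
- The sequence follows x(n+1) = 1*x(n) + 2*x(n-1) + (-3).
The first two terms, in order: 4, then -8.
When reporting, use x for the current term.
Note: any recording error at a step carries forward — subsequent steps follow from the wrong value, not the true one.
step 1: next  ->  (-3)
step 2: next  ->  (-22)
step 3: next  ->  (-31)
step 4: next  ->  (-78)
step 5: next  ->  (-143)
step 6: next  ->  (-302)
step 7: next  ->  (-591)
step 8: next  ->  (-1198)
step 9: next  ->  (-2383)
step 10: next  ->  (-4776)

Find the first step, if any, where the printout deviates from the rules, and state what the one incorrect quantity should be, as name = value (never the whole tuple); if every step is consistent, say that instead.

Recomputing the run from the initial state:
step 1: x = -3
step 2: x = -22
step 3: x = -31
step 4: x = -78
step 5: x = -143
step 6: x = -302
step 7: x = -591
step 8: x = -1198
step 9: x = -2383
step 10: x = -4782
The first disagreement with the printout is at step 10, where the value should be x = -4782.

step 10, x = -4782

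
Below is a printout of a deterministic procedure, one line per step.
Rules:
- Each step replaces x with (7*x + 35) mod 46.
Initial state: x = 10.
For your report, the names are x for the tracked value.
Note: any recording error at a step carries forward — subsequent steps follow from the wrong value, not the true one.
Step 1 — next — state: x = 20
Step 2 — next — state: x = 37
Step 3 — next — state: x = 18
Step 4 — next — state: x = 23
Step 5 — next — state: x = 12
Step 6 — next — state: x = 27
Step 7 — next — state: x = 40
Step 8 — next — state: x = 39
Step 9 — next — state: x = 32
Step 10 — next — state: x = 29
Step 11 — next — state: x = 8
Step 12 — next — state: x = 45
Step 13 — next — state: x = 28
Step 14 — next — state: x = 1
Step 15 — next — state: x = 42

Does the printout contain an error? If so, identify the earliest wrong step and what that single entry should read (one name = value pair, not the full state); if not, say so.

Recomputing the run from the initial state:
step 1: x = 13
step 2: x = 34
step 3: x = 43
step 4: x = 14
step 5: x = 41
step 6: x = 0
step 7: x = 35
step 8: x = 4
step 9: x = 17
step 10: x = 16
step 11: x = 9
step 12: x = 6
step 13: x = 31
step 14: x = 22
step 15: x = 5
The first disagreement with the printout is at step 1, where the value should be x = 13.

step 1, x = 13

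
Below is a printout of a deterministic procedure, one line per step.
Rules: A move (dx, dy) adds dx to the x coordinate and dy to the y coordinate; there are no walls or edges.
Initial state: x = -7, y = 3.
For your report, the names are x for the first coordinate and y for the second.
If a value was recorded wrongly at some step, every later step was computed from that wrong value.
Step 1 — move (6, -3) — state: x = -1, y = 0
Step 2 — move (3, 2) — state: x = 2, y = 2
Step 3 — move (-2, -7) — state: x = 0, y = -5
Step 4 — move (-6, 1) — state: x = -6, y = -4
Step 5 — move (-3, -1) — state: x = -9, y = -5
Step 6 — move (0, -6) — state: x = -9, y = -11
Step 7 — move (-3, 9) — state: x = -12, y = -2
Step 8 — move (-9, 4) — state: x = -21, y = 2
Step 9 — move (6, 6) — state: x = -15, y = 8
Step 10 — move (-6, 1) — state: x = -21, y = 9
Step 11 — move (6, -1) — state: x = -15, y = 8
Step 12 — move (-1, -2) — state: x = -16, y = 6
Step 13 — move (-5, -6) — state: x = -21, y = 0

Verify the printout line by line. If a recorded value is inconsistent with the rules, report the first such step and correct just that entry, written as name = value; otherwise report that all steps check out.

1. x = -7 + (6) = -1, y = 3 + (-3) = 0 (same as recorded)
2. x = -1 + (3) = 2, y = 0 + (2) = 2 (checks out)
3. x = 2 + (-2) = 0, y = 2 + (-7) = -5 (verified)
4. x = 0 + (-6) = -6, y = -5 + (1) = -4 (in agreement)
5. x = -6 + (-3) = -9, y = -4 + (-1) = -5 (no discrepancy)
6. x = -9 + (0) = -9, y = -5 + (-6) = -11 (matches)
7. x = -9 + (-3) = -12, y = -11 + (9) = -2 (agrees with the printout)
8. x = -12 + (-9) = -21, y = -2 + (4) = 2 (exactly as logged)
9. x = -21 + (6) = -15, y = 2 + (6) = 8 (agrees with the printout)
10. x = -15 + (-6) = -21, y = 8 + (1) = 9 (confirmed correct)
11. x = -21 + (6) = -15, y = 9 + (-1) = 8 (consistent with the printout)
12. x = -15 + (-1) = -16, y = 8 + (-2) = 6 (consistent with the printout)
13. x = -16 + (-5) = -21, y = 6 + (-6) = 0 (agrees with the printout)
The whole run recomputes cleanly — no discrepancies.

no error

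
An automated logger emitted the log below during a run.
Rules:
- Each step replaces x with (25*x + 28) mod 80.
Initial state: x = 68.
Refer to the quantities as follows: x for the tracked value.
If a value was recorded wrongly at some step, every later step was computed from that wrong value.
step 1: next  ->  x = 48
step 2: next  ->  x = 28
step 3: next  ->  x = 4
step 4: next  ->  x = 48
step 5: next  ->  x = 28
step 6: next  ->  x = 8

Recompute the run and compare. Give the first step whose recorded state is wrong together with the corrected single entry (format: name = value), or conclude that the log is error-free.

1. x = (25*68 + 28) mod 80 = 48 (same as recorded)
2. x = (25*48 + 28) mod 80 = 28 (agrees with the log)
3. x = (25*28 + 28) mod 80 = 8 (the entry is off here)
The earliest wrong entry is at step 3: it should read x = 8.

step 3, x = 8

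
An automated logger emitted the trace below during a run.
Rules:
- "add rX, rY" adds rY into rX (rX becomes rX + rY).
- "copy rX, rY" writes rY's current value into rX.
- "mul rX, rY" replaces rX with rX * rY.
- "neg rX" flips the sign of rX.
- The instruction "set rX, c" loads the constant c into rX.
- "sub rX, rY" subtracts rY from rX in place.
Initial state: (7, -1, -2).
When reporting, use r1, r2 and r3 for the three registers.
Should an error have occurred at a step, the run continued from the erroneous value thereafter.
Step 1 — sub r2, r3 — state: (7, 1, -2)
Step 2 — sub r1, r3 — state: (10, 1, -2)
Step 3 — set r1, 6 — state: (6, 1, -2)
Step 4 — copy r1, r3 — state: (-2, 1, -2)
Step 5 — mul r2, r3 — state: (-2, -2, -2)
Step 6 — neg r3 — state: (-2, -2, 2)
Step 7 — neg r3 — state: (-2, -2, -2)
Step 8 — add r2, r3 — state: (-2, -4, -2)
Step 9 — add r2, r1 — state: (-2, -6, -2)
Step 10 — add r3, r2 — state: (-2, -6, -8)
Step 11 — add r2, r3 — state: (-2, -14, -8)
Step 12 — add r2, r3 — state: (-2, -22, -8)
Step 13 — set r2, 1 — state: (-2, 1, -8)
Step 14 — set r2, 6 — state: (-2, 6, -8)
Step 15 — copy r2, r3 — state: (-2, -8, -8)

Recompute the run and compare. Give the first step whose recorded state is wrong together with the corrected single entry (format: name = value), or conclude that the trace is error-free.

step 2, r1 = 9

Recomputing the run from the initial state:
step 1: r1 = 7, r2 = 1, r3 = -2
step 2: r1 = 9, r2 = 1, r3 = -2
step 3: r1 = 6, r2 = 1, r3 = -2
step 4: r1 = -2, r2 = 1, r3 = -2
step 5: r1 = -2, r2 = -2, r3 = -2
step 6: r1 = -2, r2 = -2, r3 = 2
step 7: r1 = -2, r2 = -2, r3 = -2
step 8: r1 = -2, r2 = -4, r3 = -2
step 9: r1 = -2, r2 = -6, r3 = -2
step 10: r1 = -2, r2 = -6, r3 = -8
step 11: r1 = -2, r2 = -14, r3 = -8
step 12: r1 = -2, r2 = -22, r3 = -8
step 13: r1 = -2, r2 = 1, r3 = -8
step 14: r1 = -2, r2 = 6, r3 = -8
step 15: r1 = -2, r2 = -8, r3 = -8
The first disagreement with the trace is at step 2, where the value should be r1 = 9.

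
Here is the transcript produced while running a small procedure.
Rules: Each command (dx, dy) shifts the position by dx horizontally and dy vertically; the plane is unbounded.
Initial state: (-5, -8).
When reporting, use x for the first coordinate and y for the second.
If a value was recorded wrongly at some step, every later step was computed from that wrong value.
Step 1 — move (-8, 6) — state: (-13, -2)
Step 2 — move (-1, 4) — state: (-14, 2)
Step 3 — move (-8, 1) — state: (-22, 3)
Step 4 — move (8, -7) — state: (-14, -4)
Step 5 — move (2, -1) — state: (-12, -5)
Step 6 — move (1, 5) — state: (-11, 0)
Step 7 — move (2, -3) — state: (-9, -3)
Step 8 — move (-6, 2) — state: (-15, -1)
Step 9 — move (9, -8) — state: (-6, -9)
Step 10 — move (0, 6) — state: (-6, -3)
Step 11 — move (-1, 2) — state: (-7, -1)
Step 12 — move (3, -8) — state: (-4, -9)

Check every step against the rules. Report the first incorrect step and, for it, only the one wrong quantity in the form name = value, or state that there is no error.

Recomputing the run from the initial state:
step 1: x = -13, y = -2
step 2: x = -14, y = 2
step 3: x = -22, y = 3
step 4: x = -14, y = -4
step 5: x = -12, y = -5
step 6: x = -11, y = 0
step 7: x = -9, y = -3
step 8: x = -15, y = -1
step 9: x = -6, y = -9
step 10: x = -6, y = -3
step 11: x = -7, y = -1
step 12: x = -4, y = -9
This matches the transcript at every step.

no error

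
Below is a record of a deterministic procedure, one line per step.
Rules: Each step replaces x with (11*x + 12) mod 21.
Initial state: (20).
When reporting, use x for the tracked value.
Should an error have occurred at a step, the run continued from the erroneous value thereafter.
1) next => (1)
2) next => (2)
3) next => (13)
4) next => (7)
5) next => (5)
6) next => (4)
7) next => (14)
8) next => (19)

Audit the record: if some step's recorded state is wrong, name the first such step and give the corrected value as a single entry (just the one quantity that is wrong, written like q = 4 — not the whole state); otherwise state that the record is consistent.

step 4, x = 8

1. x = (11*20 + 12) mod 21 = 1 (matches)
2. x = (11*1 + 12) mod 21 = 2 (exactly as logged)
3. x = (11*2 + 12) mod 21 = 13 (confirmed correct)
4. x = (11*13 + 12) mod 21 = 8 (this is not what the record shows)
That makes step 4 the first incorrect line — x = 8 is what it should show.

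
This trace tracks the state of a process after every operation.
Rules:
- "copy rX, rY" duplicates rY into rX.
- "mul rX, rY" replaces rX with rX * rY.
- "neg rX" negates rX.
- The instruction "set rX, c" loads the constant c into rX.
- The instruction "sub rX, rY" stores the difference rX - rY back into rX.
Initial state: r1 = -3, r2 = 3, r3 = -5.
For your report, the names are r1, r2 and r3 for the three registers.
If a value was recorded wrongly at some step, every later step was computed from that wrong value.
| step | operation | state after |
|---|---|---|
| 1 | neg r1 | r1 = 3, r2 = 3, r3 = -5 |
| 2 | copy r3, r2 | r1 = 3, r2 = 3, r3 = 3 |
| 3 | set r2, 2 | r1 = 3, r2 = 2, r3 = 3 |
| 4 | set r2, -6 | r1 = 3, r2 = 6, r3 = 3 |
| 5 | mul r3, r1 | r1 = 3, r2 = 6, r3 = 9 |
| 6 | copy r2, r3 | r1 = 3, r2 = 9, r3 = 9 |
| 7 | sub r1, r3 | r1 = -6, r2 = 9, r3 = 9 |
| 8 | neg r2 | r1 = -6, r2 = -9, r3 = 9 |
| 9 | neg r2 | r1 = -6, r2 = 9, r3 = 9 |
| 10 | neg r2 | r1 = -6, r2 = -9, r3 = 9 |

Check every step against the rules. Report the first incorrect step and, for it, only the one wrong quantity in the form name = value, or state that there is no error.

step 4, r2 = -6

step 1: r1 = -(-3) = 3 -> checks out
step 2: r3 = 3 -> exactly as logged
step 3: r2 = 2 -> matches
step 4: r2 = -6 -> the entry is off here
Step 4 is the first one off; corrected, r2 = -6.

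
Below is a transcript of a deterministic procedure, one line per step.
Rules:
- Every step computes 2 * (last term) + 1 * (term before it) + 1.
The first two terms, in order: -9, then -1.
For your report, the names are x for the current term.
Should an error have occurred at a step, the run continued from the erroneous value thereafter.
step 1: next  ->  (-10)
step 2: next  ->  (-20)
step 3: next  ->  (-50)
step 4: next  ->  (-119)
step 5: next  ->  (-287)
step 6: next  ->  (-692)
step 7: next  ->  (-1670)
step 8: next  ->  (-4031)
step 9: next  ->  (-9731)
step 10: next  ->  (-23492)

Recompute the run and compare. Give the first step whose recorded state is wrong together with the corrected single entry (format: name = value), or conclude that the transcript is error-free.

step 3, x = -49

step 1: x = 2*(-1) + (1)*(-9) + (1) = -10 -> same as recorded
step 2: x = 2*(-10) + (1)*(-1) + (1) = -20 -> checks out
step 3: x = 2*(-20) + (1)*(-10) + (1) = -49 -> a discrepancy with the transcript
First deviation found at step 3; the corrected entry is x = -49.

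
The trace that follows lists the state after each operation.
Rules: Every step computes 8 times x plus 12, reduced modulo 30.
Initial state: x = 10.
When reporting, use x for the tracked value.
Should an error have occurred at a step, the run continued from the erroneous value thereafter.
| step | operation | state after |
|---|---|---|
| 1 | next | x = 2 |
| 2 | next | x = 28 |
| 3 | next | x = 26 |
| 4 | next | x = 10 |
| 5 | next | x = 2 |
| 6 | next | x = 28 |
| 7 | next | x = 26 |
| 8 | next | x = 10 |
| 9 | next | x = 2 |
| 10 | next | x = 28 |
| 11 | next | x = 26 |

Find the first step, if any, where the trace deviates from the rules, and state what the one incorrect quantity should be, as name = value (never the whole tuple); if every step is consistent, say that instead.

step 1: x = (8*10 + 12) mod 30 = 2 -> confirmed correct
step 2: x = (8*2 + 12) mod 30 = 28 -> exactly as logged
step 3: x = (8*28 + 12) mod 30 = 26 -> agrees with the trace
step 4: x = (8*26 + 12) mod 30 = 10 -> same as recorded
step 5: x = (8*10 + 12) mod 30 = 2 -> no discrepancy
step 6: x = (8*2 + 12) mod 30 = 28 -> consistent with the trace
step 7: x = (8*28 + 12) mod 30 = 26 -> agrees with the trace
step 8: x = (8*26 + 12) mod 30 = 10 -> checks out
step 9: x = (8*10 + 12) mod 30 = 2 -> in agreement
step 10: x = (8*2 + 12) mod 30 = 28 -> no discrepancy
step 11: x = (8*28 + 12) mod 30 = 26 -> consistent with the trace
All entries verified; no error found.

no error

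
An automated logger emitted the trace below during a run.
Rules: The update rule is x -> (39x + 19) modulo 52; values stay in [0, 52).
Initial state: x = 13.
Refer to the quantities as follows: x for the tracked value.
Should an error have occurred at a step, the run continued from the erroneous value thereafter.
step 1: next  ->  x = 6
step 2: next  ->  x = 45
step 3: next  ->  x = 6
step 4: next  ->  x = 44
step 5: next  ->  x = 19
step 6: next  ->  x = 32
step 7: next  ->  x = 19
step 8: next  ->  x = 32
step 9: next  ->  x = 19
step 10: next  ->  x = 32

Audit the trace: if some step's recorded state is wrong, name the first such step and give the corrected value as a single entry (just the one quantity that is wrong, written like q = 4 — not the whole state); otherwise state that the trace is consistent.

1. x = (39*13 + 19) mod 52 = 6 (matches)
2. x = (39*6 + 19) mod 52 = 45 (confirmed correct)
3. x = (39*45 + 19) mod 52 = 6 (same as recorded)
4. x = (39*6 + 19) mod 52 = 45 (the trace disagrees here)
That makes step 4 the first incorrect line — x = 45 is what it should show.

step 4, x = 45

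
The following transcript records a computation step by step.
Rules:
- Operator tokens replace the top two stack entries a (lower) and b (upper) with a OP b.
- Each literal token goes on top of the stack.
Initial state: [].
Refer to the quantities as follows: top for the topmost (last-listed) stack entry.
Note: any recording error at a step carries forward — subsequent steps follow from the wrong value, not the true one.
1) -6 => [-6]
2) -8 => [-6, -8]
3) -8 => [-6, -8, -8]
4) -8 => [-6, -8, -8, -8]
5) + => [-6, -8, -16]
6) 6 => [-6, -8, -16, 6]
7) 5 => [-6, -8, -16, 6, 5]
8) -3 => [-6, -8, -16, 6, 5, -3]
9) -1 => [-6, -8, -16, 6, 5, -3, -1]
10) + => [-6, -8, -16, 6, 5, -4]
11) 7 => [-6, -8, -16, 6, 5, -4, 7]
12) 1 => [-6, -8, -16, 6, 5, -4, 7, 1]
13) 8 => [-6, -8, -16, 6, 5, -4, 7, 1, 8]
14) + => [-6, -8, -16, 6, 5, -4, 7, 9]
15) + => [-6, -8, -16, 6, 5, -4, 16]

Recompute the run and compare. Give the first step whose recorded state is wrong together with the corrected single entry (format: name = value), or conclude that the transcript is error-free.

no error

Recomputing the run from the initial state:
step 1: [-6]
step 2: [-6, -8]
step 3: [-6, -8, -8]
step 4: [-6, -8, -8, -8]
step 5: [-6, -8, -16]
step 6: [-6, -8, -16, 6]
step 7: [-6, -8, -16, 6, 5]
step 8: [-6, -8, -16, 6, 5, -3]
step 9: [-6, -8, -16, 6, 5, -3, -1]
step 10: [-6, -8, -16, 6, 5, -4]
step 11: [-6, -8, -16, 6, 5, -4, 7]
step 12: [-6, -8, -16, 6, 5, -4, 7, 1]
step 13: [-6, -8, -16, 6, 5, -4, 7, 1, 8]
step 14: [-6, -8, -16, 6, 5, -4, 7, 9]
step 15: [-6, -8, -16, 6, 5, -4, 16]
This matches the transcript at every step.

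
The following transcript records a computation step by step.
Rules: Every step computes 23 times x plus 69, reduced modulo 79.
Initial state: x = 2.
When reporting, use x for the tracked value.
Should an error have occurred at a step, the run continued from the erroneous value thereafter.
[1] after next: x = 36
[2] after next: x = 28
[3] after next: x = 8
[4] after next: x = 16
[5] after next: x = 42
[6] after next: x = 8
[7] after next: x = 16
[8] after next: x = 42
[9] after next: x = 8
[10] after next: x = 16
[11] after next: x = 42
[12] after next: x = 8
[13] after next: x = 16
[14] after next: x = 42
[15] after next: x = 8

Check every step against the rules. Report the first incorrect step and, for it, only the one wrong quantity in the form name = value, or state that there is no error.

step 3, x = 2

step 1: x = (23*2 + 69) mod 79 = 36 -> confirmed correct
step 2: x = (23*36 + 69) mod 79 = 28 -> consistent with the transcript
step 3: x = (23*28 + 69) mod 79 = 2 -> not what was recorded
Step 3 is the first one off; corrected, x = 2.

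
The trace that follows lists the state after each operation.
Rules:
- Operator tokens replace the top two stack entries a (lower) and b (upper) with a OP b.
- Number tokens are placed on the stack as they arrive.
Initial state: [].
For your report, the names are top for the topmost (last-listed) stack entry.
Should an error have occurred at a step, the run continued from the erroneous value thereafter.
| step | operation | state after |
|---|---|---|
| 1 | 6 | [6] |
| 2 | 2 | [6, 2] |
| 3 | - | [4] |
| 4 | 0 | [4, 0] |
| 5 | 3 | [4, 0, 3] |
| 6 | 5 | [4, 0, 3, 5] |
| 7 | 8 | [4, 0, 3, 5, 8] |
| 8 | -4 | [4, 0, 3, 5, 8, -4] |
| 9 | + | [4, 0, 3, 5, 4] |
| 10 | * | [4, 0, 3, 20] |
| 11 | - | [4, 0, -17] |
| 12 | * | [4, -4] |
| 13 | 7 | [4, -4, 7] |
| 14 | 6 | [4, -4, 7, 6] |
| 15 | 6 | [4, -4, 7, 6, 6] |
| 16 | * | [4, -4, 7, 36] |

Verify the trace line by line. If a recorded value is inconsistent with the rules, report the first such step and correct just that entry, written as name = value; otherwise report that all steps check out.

step 12, top = 0

step 1: push 6: top = 6 -> confirmed correct
step 2: push 2: top = 2 -> checks out
step 3: 6 - 2 = 4 -> agrees with the trace
step 4: push 0: top = 0 -> agrees with the trace
step 5: push 3: top = 3 -> agrees with the trace
step 6: push 5: top = 5 -> matches
step 7: push 8: top = 8 -> in agreement
step 8: push -4: top = -4 -> checks out
step 9: 8 + -4 = 4 -> confirmed correct
step 10: 5 * 4 = 20 -> matches
step 11: 3 - 20 = -17 -> no discrepancy
step 12: 0 * -17 = 0 -> first mismatch against the trace
First deviation found at step 12; the corrected entry is top = 0.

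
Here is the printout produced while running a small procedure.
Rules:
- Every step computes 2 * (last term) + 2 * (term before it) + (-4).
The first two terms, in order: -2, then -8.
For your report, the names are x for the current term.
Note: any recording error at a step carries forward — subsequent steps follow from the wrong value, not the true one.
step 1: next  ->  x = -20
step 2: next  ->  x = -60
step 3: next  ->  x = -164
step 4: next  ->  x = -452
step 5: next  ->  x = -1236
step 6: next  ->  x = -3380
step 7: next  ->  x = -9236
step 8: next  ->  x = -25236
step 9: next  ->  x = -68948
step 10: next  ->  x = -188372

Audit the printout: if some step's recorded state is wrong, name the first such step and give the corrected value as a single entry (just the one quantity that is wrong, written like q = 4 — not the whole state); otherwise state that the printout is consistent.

step 1, x = -24

Recomputing the run from the initial state:
step 1: x = -24
step 2: x = -68
step 3: x = -188
step 4: x = -516
step 5: x = -1412
step 6: x = -3860
step 7: x = -10548
step 8: x = -28820
step 9: x = -78740
step 10: x = -215124
The first disagreement with the printout is at step 1, where the value should be x = -24.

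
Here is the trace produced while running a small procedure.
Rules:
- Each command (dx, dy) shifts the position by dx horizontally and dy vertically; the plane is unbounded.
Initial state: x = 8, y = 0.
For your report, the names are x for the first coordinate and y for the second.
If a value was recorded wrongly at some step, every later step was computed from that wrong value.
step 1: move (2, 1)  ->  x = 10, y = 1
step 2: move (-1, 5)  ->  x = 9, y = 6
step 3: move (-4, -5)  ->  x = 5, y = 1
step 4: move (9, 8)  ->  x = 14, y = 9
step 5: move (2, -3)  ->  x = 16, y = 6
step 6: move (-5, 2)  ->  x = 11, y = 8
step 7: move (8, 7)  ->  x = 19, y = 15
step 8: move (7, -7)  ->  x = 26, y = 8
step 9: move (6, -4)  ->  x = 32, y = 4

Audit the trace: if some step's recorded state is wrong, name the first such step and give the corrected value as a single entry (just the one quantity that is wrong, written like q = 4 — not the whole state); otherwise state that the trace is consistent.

Step 1: x = 8 + (2) = 10, y = 0 + (1) = 1 — confirmed correct.
Step 2: x = 10 + (-1) = 9, y = 1 + (5) = 6 — matches.
Step 3: x = 9 + (-4) = 5, y = 6 + (-5) = 1 — matches.
Step 4: x = 5 + (9) = 14, y = 1 + (8) = 9 — no discrepancy.
Step 5: x = 14 + (2) = 16, y = 9 + (-3) = 6 — confirmed correct.
Step 6: x = 16 + (-5) = 11, y = 6 + (2) = 8 — verified.
Step 7: x = 11 + (8) = 19, y = 8 + (7) = 15 — same as recorded.
Step 8: x = 19 + (7) = 26, y = 15 + (-7) = 8 — consistent with the trace.
Step 9: x = 26 + (6) = 32, y = 8 + (-4) = 4 — same as recorded.
All steps check out; nothing to correct.

no error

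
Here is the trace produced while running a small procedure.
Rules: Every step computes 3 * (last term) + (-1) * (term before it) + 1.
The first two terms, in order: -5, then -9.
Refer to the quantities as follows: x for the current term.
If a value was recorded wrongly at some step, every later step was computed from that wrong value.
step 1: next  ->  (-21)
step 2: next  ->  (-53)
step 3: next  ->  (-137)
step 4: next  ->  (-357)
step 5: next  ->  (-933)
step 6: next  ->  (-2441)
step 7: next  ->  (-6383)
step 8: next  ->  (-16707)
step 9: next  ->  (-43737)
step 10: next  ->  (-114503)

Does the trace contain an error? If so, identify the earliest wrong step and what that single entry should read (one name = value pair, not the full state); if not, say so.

step 1: x = 3*(-9) + (-1)*(-5) + (1) = -21 -> same as recorded
step 2: x = 3*(-21) + (-1)*(-9) + (1) = -53 -> verified
step 3: x = 3*(-53) + (-1)*(-21) + (1) = -137 -> in agreement
step 4: x = 3*(-137) + (-1)*(-53) + (1) = -357 -> consistent with the trace
step 5: x = 3*(-357) + (-1)*(-137) + (1) = -933 -> in agreement
step 6: x = 3*(-933) + (-1)*(-357) + (1) = -2441 -> matches
step 7: x = 3*(-2441) + (-1)*(-933) + (1) = -6389 -> this is not what the trace shows
The earliest wrong entry is at step 7: it should read x = -6389.

step 7, x = -6389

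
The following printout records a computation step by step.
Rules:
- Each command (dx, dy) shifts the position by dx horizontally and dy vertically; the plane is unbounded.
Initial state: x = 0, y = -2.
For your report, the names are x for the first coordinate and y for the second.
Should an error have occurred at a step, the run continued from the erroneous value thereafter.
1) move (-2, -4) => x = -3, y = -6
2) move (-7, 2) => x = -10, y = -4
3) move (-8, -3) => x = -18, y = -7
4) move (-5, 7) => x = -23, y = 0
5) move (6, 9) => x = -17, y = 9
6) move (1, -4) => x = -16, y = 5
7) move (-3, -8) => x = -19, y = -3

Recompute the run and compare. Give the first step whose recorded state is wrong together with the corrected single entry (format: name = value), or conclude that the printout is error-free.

step 1, x = -2

Recomputing the run from the initial state:
step 1: x = -2, y = -6
step 2: x = -9, y = -4
step 3: x = -17, y = -7
step 4: x = -22, y = 0
step 5: x = -16, y = 9
step 6: x = -15, y = 5
step 7: x = -18, y = -3
The first disagreement with the printout is at step 1, where the value should be x = -2.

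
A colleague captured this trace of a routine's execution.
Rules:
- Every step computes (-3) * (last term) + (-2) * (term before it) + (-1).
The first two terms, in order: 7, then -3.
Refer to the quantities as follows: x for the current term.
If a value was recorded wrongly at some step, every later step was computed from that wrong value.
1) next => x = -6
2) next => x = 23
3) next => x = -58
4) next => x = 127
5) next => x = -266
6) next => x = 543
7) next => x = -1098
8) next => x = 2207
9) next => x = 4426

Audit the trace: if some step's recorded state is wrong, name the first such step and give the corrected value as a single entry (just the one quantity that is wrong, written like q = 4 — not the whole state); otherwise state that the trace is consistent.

step 9, x = -4426

Recomputing the run from the initial state:
step 1: x = -6
step 2: x = 23
step 3: x = -58
step 4: x = 127
step 5: x = -266
step 6: x = 543
step 7: x = -1098
step 8: x = 2207
step 9: x = -4426
The first disagreement with the trace is at step 9, where the value should be x = -4426.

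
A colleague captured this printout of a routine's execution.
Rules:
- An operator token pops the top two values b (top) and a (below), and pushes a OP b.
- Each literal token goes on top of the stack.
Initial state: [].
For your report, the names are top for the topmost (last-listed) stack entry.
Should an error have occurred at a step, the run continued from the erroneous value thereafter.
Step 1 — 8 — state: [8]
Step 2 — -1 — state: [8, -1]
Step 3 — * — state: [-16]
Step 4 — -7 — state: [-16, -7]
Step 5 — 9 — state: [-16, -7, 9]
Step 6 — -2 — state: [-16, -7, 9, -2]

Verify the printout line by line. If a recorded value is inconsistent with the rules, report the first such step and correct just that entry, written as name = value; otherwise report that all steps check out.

step 3, top = -8

Recomputing the run from the initial state:
step 1: [8]
step 2: [8, -1]
step 3: [-8]
step 4: [-8, -7]
step 5: [-8, -7, 9]
step 6: [-8, -7, 9, -2]
The first disagreement with the printout is at step 3, where the value should be top = -8.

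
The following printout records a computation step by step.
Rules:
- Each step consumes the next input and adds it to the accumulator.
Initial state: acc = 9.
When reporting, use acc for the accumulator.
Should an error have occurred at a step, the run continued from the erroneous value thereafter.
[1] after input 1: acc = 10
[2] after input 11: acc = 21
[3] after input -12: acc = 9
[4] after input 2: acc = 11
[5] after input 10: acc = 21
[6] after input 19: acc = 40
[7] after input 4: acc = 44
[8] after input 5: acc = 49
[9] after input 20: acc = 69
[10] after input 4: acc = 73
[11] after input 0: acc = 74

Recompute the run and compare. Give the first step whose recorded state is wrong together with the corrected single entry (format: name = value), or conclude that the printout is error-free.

Recomputing the run from the initial state:
step 1: acc = 10
step 2: acc = 21
step 3: acc = 9
step 4: acc = 11
step 5: acc = 21
step 6: acc = 40
step 7: acc = 44
step 8: acc = 49
step 9: acc = 69
step 10: acc = 73
step 11: acc = 73
The first disagreement with the printout is at step 11, where the value should be acc = 73.

step 11, acc = 73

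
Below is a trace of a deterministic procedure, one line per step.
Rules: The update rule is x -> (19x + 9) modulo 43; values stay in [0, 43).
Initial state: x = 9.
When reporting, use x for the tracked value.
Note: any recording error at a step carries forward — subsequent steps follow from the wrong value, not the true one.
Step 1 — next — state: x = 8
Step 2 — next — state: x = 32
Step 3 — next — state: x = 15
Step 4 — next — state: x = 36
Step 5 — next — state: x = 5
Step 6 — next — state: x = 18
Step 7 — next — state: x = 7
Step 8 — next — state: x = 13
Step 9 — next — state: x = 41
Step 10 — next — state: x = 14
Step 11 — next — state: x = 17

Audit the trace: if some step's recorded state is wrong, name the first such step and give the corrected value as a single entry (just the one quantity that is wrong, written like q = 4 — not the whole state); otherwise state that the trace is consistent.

no error

Recomputing the run from the initial state:
step 1: x = 8
step 2: x = 32
step 3: x = 15
step 4: x = 36
step 5: x = 5
step 6: x = 18
step 7: x = 7
step 8: x = 13
step 9: x = 41
step 10: x = 14
step 11: x = 17
This matches the trace at every step.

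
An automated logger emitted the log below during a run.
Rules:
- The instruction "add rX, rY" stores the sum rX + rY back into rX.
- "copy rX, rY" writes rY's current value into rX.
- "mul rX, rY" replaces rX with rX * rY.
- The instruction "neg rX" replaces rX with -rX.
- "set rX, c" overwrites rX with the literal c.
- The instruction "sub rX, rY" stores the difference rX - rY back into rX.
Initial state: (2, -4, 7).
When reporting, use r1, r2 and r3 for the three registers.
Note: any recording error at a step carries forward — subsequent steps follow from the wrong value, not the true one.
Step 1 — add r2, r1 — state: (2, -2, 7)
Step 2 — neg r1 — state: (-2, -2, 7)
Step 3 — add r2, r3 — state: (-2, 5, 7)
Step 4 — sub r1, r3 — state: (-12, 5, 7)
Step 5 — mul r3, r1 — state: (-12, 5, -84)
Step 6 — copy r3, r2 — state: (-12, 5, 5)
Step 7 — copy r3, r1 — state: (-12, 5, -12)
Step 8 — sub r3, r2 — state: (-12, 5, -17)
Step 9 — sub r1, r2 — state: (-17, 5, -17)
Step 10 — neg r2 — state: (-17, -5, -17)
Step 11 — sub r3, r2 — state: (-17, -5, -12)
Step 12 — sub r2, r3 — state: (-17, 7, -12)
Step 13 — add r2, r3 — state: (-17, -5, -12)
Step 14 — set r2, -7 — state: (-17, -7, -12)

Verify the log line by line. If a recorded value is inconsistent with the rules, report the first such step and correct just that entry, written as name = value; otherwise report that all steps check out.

Recomputing the run from the initial state:
step 1: r1 = 2, r2 = -2, r3 = 7
step 2: r1 = -2, r2 = -2, r3 = 7
step 3: r1 = -2, r2 = 5, r3 = 7
step 4: r1 = -9, r2 = 5, r3 = 7
step 5: r1 = -9, r2 = 5, r3 = -63
step 6: r1 = -9, r2 = 5, r3 = 5
step 7: r1 = -9, r2 = 5, r3 = -9
step 8: r1 = -9, r2 = 5, r3 = -14
step 9: r1 = -14, r2 = 5, r3 = -14
step 10: r1 = -14, r2 = -5, r3 = -14
step 11: r1 = -14, r2 = -5, r3 = -9
step 12: r1 = -14, r2 = 4, r3 = -9
step 13: r1 = -14, r2 = -5, r3 = -9
step 14: r1 = -14, r2 = -7, r3 = -9
The first disagreement with the log is at step 4, where the value should be r1 = -9.

step 4, r1 = -9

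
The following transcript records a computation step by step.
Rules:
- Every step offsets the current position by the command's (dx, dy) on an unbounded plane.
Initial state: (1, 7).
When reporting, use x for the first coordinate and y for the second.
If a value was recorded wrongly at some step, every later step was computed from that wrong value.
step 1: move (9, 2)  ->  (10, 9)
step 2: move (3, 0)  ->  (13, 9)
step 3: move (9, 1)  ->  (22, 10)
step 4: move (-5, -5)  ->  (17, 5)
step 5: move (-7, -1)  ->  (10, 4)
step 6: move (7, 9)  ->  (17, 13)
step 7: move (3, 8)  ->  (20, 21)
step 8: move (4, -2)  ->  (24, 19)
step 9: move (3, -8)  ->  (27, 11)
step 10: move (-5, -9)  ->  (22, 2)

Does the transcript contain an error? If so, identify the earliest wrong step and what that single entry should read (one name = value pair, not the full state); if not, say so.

step 1: x = 1 + (9) = 10, y = 7 + (2) = 9 -> same as recorded
step 2: x = 10 + (3) = 13, y = 9 + (0) = 9 -> consistent with the transcript
step 3: x = 13 + (9) = 22, y = 9 + (1) = 10 -> agrees with the transcript
step 4: x = 22 + (-5) = 17, y = 10 + (-5) = 5 -> consistent with the transcript
step 5: x = 17 + (-7) = 10, y = 5 + (-1) = 4 -> matches
step 6: x = 10 + (7) = 17, y = 4 + (9) = 13 -> confirmed correct
step 7: x = 17 + (3) = 20, y = 13 + (8) = 21 -> no discrepancy
step 8: x = 20 + (4) = 24, y = 21 + (-2) = 19 -> consistent with the transcript
step 9: x = 24 + (3) = 27, y = 19 + (-8) = 11 -> agrees with the transcript
step 10: x = 27 + (-5) = 22, y = 11 + (-9) = 2 -> matches
Every step is consistent.

no error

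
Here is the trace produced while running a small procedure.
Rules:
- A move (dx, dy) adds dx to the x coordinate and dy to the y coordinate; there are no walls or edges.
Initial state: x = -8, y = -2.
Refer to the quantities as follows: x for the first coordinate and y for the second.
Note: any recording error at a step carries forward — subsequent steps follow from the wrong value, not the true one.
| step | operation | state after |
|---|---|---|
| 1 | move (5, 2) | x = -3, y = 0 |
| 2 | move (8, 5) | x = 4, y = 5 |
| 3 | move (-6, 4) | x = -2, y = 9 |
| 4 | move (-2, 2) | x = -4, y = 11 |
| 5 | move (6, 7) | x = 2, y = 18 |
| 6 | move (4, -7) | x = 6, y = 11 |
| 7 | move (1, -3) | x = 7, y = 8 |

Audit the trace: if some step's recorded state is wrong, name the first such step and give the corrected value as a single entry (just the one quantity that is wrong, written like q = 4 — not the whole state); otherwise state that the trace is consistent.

step 2, x = 5

1. x = -8 + (5) = -3, y = -2 + (2) = 0 (in agreement)
2. x = -3 + (8) = 5, y = 0 + (5) = 5 (the recorded entry deviates here)
The audit stops at step 2: the recorded entry is wrong and should be x = 5.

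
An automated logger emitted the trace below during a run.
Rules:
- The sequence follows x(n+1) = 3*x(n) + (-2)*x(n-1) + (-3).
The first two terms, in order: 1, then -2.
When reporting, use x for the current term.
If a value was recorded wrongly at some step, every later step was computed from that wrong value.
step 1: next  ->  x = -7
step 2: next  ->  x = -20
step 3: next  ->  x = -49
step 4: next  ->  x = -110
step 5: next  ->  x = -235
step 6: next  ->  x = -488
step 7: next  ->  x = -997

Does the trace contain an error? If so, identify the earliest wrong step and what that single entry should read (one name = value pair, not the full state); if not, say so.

step 1, x = -11

Recomputing the run from the initial state:
step 1: x = -11
step 2: x = -32
step 3: x = -77
step 4: x = -170
step 5: x = -359
step 6: x = -740
step 7: x = -1505
The first disagreement with the trace is at step 1, where the value should be x = -11.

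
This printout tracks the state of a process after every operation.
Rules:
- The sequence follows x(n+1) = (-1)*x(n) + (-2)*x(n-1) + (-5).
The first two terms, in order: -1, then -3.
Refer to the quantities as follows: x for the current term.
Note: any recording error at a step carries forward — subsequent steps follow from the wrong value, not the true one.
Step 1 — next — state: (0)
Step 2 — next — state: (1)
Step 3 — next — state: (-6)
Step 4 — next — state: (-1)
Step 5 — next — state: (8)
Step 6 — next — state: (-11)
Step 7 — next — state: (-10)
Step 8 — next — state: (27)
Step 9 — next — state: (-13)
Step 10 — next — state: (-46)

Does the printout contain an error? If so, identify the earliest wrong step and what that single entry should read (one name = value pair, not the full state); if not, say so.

step 9, x = -12

1. x = -1*(-3) + (-2)*(-1) + (-5) = 0 (checks out)
2. x = -1*(0) + (-2)*(-3) + (-5) = 1 (consistent with the printout)
3. x = -1*(1) + (-2)*(0) + (-5) = -6 (matches)
4. x = -1*(-6) + (-2)*(1) + (-5) = -1 (checks out)
5. x = -1*(-1) + (-2)*(-6) + (-5) = 8 (confirmed correct)
6. x = -1*(8) + (-2)*(-1) + (-5) = -11 (same as recorded)
7. x = -1*(-11) + (-2)*(8) + (-5) = -10 (no discrepancy)
8. x = -1*(-10) + (-2)*(-11) + (-5) = 27 (checks out)
9. x = -1*(27) + (-2)*(-10) + (-5) = -12 (the printout has a different value)
Step 9 is the first one off; corrected, x = -12.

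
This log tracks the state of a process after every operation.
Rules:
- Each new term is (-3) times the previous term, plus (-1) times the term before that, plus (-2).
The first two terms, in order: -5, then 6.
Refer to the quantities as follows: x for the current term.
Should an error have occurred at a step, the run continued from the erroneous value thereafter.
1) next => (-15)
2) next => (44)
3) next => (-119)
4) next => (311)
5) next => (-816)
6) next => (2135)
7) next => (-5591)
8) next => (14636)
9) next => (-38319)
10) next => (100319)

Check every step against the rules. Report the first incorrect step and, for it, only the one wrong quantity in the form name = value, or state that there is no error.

step 2, x = 37

Recomputing the run from the initial state:
step 1: x = -15
step 2: x = 37
step 3: x = -98
step 4: x = 255
step 5: x = -669
step 6: x = 1750
step 7: x = -4583
step 8: x = 11997
step 9: x = -31410
step 10: x = 82231
The first disagreement with the log is at step 2, where the value should be x = 37.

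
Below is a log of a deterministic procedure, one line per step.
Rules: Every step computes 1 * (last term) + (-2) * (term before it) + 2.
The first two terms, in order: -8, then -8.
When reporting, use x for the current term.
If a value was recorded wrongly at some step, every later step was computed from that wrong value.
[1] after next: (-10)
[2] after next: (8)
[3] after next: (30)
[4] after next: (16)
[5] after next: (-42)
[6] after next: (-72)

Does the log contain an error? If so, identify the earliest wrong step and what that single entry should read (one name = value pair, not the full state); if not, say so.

step 1, x = 10

Step 1: x = 1*(-8) + (-2)*(-8) + (2) = 10 — not what was recorded.
First incorrect step: 1; the correct value is x = 10.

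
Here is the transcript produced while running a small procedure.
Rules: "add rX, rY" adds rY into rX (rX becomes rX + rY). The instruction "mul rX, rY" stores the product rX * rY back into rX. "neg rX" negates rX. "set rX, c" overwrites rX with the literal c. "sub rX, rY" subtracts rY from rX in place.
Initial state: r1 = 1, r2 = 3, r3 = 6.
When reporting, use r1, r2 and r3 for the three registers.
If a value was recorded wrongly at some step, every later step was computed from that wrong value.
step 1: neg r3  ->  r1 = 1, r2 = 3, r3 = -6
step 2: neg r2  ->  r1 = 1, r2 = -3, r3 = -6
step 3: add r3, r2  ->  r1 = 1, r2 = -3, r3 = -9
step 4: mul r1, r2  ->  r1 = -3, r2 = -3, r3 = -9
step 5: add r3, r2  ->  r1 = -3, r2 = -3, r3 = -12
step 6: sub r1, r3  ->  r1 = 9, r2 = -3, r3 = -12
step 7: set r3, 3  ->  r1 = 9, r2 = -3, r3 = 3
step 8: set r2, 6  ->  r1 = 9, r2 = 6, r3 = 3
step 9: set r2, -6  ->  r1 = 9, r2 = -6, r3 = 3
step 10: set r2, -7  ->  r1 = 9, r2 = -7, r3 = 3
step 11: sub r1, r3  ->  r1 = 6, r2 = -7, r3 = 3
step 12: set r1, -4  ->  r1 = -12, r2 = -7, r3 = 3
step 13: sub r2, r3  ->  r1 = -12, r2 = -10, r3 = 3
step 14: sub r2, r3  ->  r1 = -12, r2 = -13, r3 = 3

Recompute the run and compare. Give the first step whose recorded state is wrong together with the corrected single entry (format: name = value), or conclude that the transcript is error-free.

1. r3 = -(6) = -6 (matches)
2. r2 = -(3) = -3 (verified)
3. r3 = -6 + -3 = -9 (agrees with the transcript)
4. r1 = 1 * -3 = -3 (agrees with the transcript)
5. r3 = -9 + -3 = -12 (agrees with the transcript)
6. r1 = -3 - -12 = 9 (confirmed correct)
7. r3 = 3 (checks out)
8. r2 = 6 (exactly as logged)
9. r2 = -6 (agrees with the transcript)
10. r2 = -7 (matches)
11. r1 = 9 - 3 = 6 (exactly as logged)
12. r1 = -4 (the entry is off here)
So the first discrepancy is step 12, where the right value is r1 = -4.

step 12, r1 = -4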